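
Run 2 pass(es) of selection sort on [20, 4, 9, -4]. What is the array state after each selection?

Pass 1: Select minimum -4 at index 3, swap -> [-4, 4, 9, 20]
Pass 2: Select minimum 4 at index 1, swap -> [-4, 4, 9, 20]


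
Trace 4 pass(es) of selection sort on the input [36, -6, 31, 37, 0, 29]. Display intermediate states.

Pass 1: Select minimum -6 at index 1, swap -> [-6, 36, 31, 37, 0, 29]
Pass 2: Select minimum 0 at index 4, swap -> [-6, 0, 31, 37, 36, 29]
Pass 3: Select minimum 29 at index 5, swap -> [-6, 0, 29, 37, 36, 31]
Pass 4: Select minimum 31 at index 5, swap -> [-6, 0, 29, 31, 36, 37]


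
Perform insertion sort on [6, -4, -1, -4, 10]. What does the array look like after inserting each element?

First element 6 is already 'sorted'
Insert -4: shifted 1 elements -> [-4, 6, -1, -4, 10]
Insert -1: shifted 1 elements -> [-4, -1, 6, -4, 10]
Insert -4: shifted 2 elements -> [-4, -4, -1, 6, 10]
Insert 10: shifted 0 elements -> [-4, -4, -1, 6, 10]


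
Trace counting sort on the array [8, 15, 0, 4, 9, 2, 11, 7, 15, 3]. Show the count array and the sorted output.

Count array: [1, 0, 1, 1, 1, 0, 0, 1, 1, 1, 0, 1, 0, 0, 0, 2]
(count[i] = number of elements equal to i)
Cumulative count: [1, 1, 2, 3, 4, 4, 4, 5, 6, 7, 7, 8, 8, 8, 8, 10]
Sorted: [0, 2, 3, 4, 7, 8, 9, 11, 15, 15]


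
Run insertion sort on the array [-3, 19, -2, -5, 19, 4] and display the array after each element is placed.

First element -3 is already 'sorted'
Insert 19: shifted 0 elements -> [-3, 19, -2, -5, 19, 4]
Insert -2: shifted 1 elements -> [-3, -2, 19, -5, 19, 4]
Insert -5: shifted 3 elements -> [-5, -3, -2, 19, 19, 4]
Insert 19: shifted 0 elements -> [-5, -3, -2, 19, 19, 4]
Insert 4: shifted 2 elements -> [-5, -3, -2, 4, 19, 19]


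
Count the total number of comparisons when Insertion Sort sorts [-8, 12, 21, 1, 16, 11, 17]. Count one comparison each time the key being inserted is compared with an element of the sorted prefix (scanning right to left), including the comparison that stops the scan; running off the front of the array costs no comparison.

Insert 12: -8 <= 12 (stop) = 1 comparison(s) -> [-8, 12, 21, 1, 16, 11, 17]
Insert 21: 12 <= 21 (stop) = 1 comparison(s) -> [-8, 12, 21, 1, 16, 11, 17]
Insert 1: 21 > 1 (shift), 12 > 1 (shift), -8 <= 1 (stop) = 3 comparison(s) -> [-8, 1, 12, 21, 16, 11, 17]
Insert 16: 21 > 16 (shift), 12 <= 16 (stop) = 2 comparison(s) -> [-8, 1, 12, 16, 21, 11, 17]
Insert 11: 21 > 11 (shift), 16 > 11 (shift), 12 > 11 (shift), 1 <= 11 (stop) = 4 comparison(s) -> [-8, 1, 11, 12, 16, 21, 17]
Insert 17: 21 > 17 (shift), 16 <= 17 (stop) = 2 comparison(s) -> [-8, 1, 11, 12, 16, 17, 21]
Total comparisons: 1 + 1 + 3 + 2 + 4 + 2 = 13


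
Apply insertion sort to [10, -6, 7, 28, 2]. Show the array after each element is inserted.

First element 10 is already 'sorted'
Insert -6: shifted 1 elements -> [-6, 10, 7, 28, 2]
Insert 7: shifted 1 elements -> [-6, 7, 10, 28, 2]
Insert 28: shifted 0 elements -> [-6, 7, 10, 28, 2]
Insert 2: shifted 3 elements -> [-6, 2, 7, 10, 28]


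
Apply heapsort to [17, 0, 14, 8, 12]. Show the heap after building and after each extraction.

Build heap: [17, 12, 14, 8, 0]
Extract 17: [14, 12, 0, 8, 17]
Extract 14: [12, 8, 0, 14, 17]
Extract 12: [8, 0, 12, 14, 17]
Extract 8: [0, 8, 12, 14, 17]


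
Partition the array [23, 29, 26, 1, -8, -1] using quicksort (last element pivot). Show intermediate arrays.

Partition 1: pivot=-1 at index 1 -> [-8, -1, 26, 1, 23, 29]
Partition 2: pivot=29 at index 5 -> [-8, -1, 26, 1, 23, 29]
Partition 3: pivot=23 at index 3 -> [-8, -1, 1, 23, 26, 29]


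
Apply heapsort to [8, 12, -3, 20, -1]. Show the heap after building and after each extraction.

Build heap: [20, 12, -3, 8, -1]
Extract 20: [12, 8, -3, -1, 20]
Extract 12: [8, -1, -3, 12, 20]
Extract 8: [-1, -3, 8, 12, 20]
Extract -1: [-3, -1, 8, 12, 20]


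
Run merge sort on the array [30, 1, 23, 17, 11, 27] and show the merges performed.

Divide and conquer:
  Merge [1] + [23] -> [1, 23]
  Merge [30] + [1, 23] -> [1, 23, 30]
  Merge [11] + [27] -> [11, 27]
  Merge [17] + [11, 27] -> [11, 17, 27]
  Merge [1, 23, 30] + [11, 17, 27] -> [1, 11, 17, 23, 27, 30]


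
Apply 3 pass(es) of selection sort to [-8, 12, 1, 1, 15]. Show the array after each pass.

Pass 1: Select minimum -8 at index 0, swap -> [-8, 12, 1, 1, 15]
Pass 2: Select minimum 1 at index 2, swap -> [-8, 1, 12, 1, 15]
Pass 3: Select minimum 1 at index 3, swap -> [-8, 1, 1, 12, 15]


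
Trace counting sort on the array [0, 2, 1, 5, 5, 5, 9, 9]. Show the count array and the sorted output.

Count array: [1, 1, 1, 0, 0, 3, 0, 0, 0, 2]
(count[i] = number of elements equal to i)
Cumulative count: [1, 2, 3, 3, 3, 6, 6, 6, 6, 8]
Sorted: [0, 1, 2, 5, 5, 5, 9, 9]


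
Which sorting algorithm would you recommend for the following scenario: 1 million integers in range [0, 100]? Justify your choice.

Best choice: Counting sort
Reason: O(n + k) where k=100 is small; linear time beats O(n log n)


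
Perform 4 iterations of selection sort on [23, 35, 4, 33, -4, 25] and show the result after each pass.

Pass 1: Select minimum -4 at index 4, swap -> [-4, 35, 4, 33, 23, 25]
Pass 2: Select minimum 4 at index 2, swap -> [-4, 4, 35, 33, 23, 25]
Pass 3: Select minimum 23 at index 4, swap -> [-4, 4, 23, 33, 35, 25]
Pass 4: Select minimum 25 at index 5, swap -> [-4, 4, 23, 25, 35, 33]


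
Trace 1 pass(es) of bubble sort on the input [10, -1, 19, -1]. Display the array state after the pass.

After pass 1: [-1, 10, -1, 19] (2 swaps)
Total swaps: 2


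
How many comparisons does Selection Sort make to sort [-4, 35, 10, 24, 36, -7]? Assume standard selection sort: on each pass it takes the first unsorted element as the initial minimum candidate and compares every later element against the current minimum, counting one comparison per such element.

Pass 1: scan indices 1..5 for the minimum = 5 comparison(s); min is -7, place at index 0 -> [-7, 35, 10, 24, 36, -4]
Pass 2: scan indices 2..5 for the minimum = 4 comparison(s); min is -4, place at index 1 -> [-7, -4, 10, 24, 36, 35]
Pass 3: scan indices 3..5 for the minimum = 3 comparison(s); min is 10, place at index 2 -> [-7, -4, 10, 24, 36, 35]
Pass 4: scan indices 4..5 for the minimum = 2 comparison(s); min is 24, place at index 3 -> [-7, -4, 10, 24, 36, 35]
Pass 5: scan indices 5..5 for the minimum = 1 comparison(s); min is 35, place at index 4 -> [-7, -4, 10, 24, 35, 36]
Selection sort always scans the whole unsorted suffix, so the count is (n-1) + (n-2) + ... + 1 = n(n-1)/2 = 6*5/2 = 15 regardless of the input order.
Total comparisons: 5 + 4 + 3 + 2 + 1 = 15


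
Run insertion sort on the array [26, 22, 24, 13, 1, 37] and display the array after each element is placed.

First element 26 is already 'sorted'
Insert 22: shifted 1 elements -> [22, 26, 24, 13, 1, 37]
Insert 24: shifted 1 elements -> [22, 24, 26, 13, 1, 37]
Insert 13: shifted 3 elements -> [13, 22, 24, 26, 1, 37]
Insert 1: shifted 4 elements -> [1, 13, 22, 24, 26, 37]
Insert 37: shifted 0 elements -> [1, 13, 22, 24, 26, 37]


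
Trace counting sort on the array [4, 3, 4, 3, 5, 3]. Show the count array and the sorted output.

Count array: [0, 0, 0, 3, 2, 1]
(count[i] = number of elements equal to i)
Cumulative count: [0, 0, 0, 3, 5, 6]
Sorted: [3, 3, 3, 4, 4, 5]


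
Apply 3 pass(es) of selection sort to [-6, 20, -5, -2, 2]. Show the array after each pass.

Pass 1: Select minimum -6 at index 0, swap -> [-6, 20, -5, -2, 2]
Pass 2: Select minimum -5 at index 2, swap -> [-6, -5, 20, -2, 2]
Pass 3: Select minimum -2 at index 3, swap -> [-6, -5, -2, 20, 2]


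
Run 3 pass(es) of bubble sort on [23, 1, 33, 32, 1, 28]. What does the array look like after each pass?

After pass 1: [1, 23, 32, 1, 28, 33] (4 swaps)
After pass 2: [1, 23, 1, 28, 32, 33] (2 swaps)
After pass 3: [1, 1, 23, 28, 32, 33] (1 swaps)
Total swaps: 7


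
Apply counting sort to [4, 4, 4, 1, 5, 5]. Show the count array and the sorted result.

Count array: [0, 1, 0, 0, 3, 2]
(count[i] = number of elements equal to i)
Cumulative count: [0, 1, 1, 1, 4, 6]
Sorted: [1, 4, 4, 4, 5, 5]


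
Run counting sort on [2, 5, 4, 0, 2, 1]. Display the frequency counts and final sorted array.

Count array: [1, 1, 2, 0, 1, 1]
(count[i] = number of elements equal to i)
Cumulative count: [1, 2, 4, 4, 5, 6]
Sorted: [0, 1, 2, 2, 4, 5]


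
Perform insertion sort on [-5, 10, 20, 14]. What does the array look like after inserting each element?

First element -5 is already 'sorted'
Insert 10: shifted 0 elements -> [-5, 10, 20, 14]
Insert 20: shifted 0 elements -> [-5, 10, 20, 14]
Insert 14: shifted 1 elements -> [-5, 10, 14, 20]


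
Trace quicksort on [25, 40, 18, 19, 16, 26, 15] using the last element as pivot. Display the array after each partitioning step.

Partition 1: pivot=15 at index 0 -> [15, 40, 18, 19, 16, 26, 25]
Partition 2: pivot=25 at index 4 -> [15, 18, 19, 16, 25, 26, 40]
Partition 3: pivot=16 at index 1 -> [15, 16, 19, 18, 25, 26, 40]
Partition 4: pivot=18 at index 2 -> [15, 16, 18, 19, 25, 26, 40]
Partition 5: pivot=40 at index 6 -> [15, 16, 18, 19, 25, 26, 40]


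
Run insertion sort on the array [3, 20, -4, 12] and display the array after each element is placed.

First element 3 is already 'sorted'
Insert 20: shifted 0 elements -> [3, 20, -4, 12]
Insert -4: shifted 2 elements -> [-4, 3, 20, 12]
Insert 12: shifted 1 elements -> [-4, 3, 12, 20]


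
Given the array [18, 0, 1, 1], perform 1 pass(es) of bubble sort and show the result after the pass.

After pass 1: [0, 1, 1, 18] (3 swaps)
Total swaps: 3


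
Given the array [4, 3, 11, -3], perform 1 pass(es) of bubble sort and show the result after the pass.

After pass 1: [3, 4, -3, 11] (2 swaps)
Total swaps: 2


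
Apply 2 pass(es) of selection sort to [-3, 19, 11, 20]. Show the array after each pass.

Pass 1: Select minimum -3 at index 0, swap -> [-3, 19, 11, 20]
Pass 2: Select minimum 11 at index 2, swap -> [-3, 11, 19, 20]


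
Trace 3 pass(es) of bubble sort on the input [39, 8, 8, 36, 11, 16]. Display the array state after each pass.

After pass 1: [8, 8, 36, 11, 16, 39] (5 swaps)
After pass 2: [8, 8, 11, 16, 36, 39] (2 swaps)
After pass 3: [8, 8, 11, 16, 36, 39] (0 swaps)
Total swaps: 7


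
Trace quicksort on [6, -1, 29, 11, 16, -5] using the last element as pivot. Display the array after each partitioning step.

Partition 1: pivot=-5 at index 0 -> [-5, -1, 29, 11, 16, 6]
Partition 2: pivot=6 at index 2 -> [-5, -1, 6, 11, 16, 29]
Partition 3: pivot=29 at index 5 -> [-5, -1, 6, 11, 16, 29]
Partition 4: pivot=16 at index 4 -> [-5, -1, 6, 11, 16, 29]


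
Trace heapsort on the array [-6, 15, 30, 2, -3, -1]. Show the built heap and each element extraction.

Build heap: [30, 15, -1, 2, -3, -6]
Extract 30: [15, 2, -1, -6, -3, 30]
Extract 15: [2, -3, -1, -6, 15, 30]
Extract 2: [-1, -3, -6, 2, 15, 30]
Extract -1: [-3, -6, -1, 2, 15, 30]
Extract -3: [-6, -3, -1, 2, 15, 30]


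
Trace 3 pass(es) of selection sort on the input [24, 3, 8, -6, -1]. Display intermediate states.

Pass 1: Select minimum -6 at index 3, swap -> [-6, 3, 8, 24, -1]
Pass 2: Select minimum -1 at index 4, swap -> [-6, -1, 8, 24, 3]
Pass 3: Select minimum 3 at index 4, swap -> [-6, -1, 3, 24, 8]


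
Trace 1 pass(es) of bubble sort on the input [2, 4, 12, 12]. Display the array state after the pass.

After pass 1: [2, 4, 12, 12] (0 swaps)
Total swaps: 0


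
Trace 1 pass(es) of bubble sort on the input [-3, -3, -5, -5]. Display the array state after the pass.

After pass 1: [-3, -5, -5, -3] (2 swaps)
Total swaps: 2


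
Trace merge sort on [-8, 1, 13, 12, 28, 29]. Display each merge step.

Divide and conquer:
  Merge [1] + [13] -> [1, 13]
  Merge [-8] + [1, 13] -> [-8, 1, 13]
  Merge [28] + [29] -> [28, 29]
  Merge [12] + [28, 29] -> [12, 28, 29]
  Merge [-8, 1, 13] + [12, 28, 29] -> [-8, 1, 12, 13, 28, 29]


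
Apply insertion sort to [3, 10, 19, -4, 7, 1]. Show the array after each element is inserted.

First element 3 is already 'sorted'
Insert 10: shifted 0 elements -> [3, 10, 19, -4, 7, 1]
Insert 19: shifted 0 elements -> [3, 10, 19, -4, 7, 1]
Insert -4: shifted 3 elements -> [-4, 3, 10, 19, 7, 1]
Insert 7: shifted 2 elements -> [-4, 3, 7, 10, 19, 1]
Insert 1: shifted 4 elements -> [-4, 1, 3, 7, 10, 19]


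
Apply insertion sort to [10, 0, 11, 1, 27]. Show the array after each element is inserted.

First element 10 is already 'sorted'
Insert 0: shifted 1 elements -> [0, 10, 11, 1, 27]
Insert 11: shifted 0 elements -> [0, 10, 11, 1, 27]
Insert 1: shifted 2 elements -> [0, 1, 10, 11, 27]
Insert 27: shifted 0 elements -> [0, 1, 10, 11, 27]


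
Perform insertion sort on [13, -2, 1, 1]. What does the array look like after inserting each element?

First element 13 is already 'sorted'
Insert -2: shifted 1 elements -> [-2, 13, 1, 1]
Insert 1: shifted 1 elements -> [-2, 1, 13, 1]
Insert 1: shifted 1 elements -> [-2, 1, 1, 13]


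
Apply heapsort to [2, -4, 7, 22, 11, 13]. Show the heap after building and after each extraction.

Build heap: [22, 11, 13, -4, 2, 7]
Extract 22: [13, 11, 7, -4, 2, 22]
Extract 13: [11, 2, 7, -4, 13, 22]
Extract 11: [7, 2, -4, 11, 13, 22]
Extract 7: [2, -4, 7, 11, 13, 22]
Extract 2: [-4, 2, 7, 11, 13, 22]


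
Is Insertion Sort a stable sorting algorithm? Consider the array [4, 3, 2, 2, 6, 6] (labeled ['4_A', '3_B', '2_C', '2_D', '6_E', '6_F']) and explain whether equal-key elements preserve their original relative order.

Trace Insertion Sort on the labeled array (the key is the number; the letter only tracks identity):
  Insert 3_B at index 0: [3_B, 4_A, 2_C, 2_D, 6_E, 6_F]
  Insert 2_C at index 0: [2_C, 3_B, 4_A, 2_D, 6_E, 6_F]
  Insert 2_D at index 1: [2_C, 2_D, 3_B, 4_A, 6_E, 6_F]
  Insert 6_E at index 4: [2_C, 2_D, 3_B, 4_A, 6_E, 6_F]
  Insert 6_F at index 5: [2_C, 2_D, 3_B, 4_A, 6_E, 6_F]
Final order: [2_C, 2_D, 3_B, 4_A, 6_E, 6_F]
Equal keys:
  value 2: originally 2_C, 2_D; after sorting 2_C, 2_D -> order preserved
  value 6: originally 6_E, 6_F; after sorting 6_E, 6_F -> order preserved
All equal keys kept their original relative order. Insertion Sort is stable: elements are shifted only while they are strictly greater than the key, so a key is inserted after any equal elements already placed.
Answer: Stable


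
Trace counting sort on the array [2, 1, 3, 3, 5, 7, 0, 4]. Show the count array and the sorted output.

Count array: [1, 1, 1, 2, 1, 1, 0, 1]
(count[i] = number of elements equal to i)
Cumulative count: [1, 2, 3, 5, 6, 7, 7, 8]
Sorted: [0, 1, 2, 3, 3, 4, 5, 7]


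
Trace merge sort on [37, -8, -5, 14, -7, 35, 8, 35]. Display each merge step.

Divide and conquer:
  Merge [37] + [-8] -> [-8, 37]
  Merge [-5] + [14] -> [-5, 14]
  Merge [-8, 37] + [-5, 14] -> [-8, -5, 14, 37]
  Merge [-7] + [35] -> [-7, 35]
  Merge [8] + [35] -> [8, 35]
  Merge [-7, 35] + [8, 35] -> [-7, 8, 35, 35]
  Merge [-8, -5, 14, 37] + [-7, 8, 35, 35] -> [-8, -7, -5, 8, 14, 35, 35, 37]


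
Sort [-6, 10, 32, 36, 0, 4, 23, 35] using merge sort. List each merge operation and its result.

Divide and conquer:
  Merge [-6] + [10] -> [-6, 10]
  Merge [32] + [36] -> [32, 36]
  Merge [-6, 10] + [32, 36] -> [-6, 10, 32, 36]
  Merge [0] + [4] -> [0, 4]
  Merge [23] + [35] -> [23, 35]
  Merge [0, 4] + [23, 35] -> [0, 4, 23, 35]
  Merge [-6, 10, 32, 36] + [0, 4, 23, 35] -> [-6, 0, 4, 10, 23, 32, 35, 36]


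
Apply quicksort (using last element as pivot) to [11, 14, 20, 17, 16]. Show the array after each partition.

Partition 1: pivot=16 at index 2 -> [11, 14, 16, 17, 20]
Partition 2: pivot=14 at index 1 -> [11, 14, 16, 17, 20]
Partition 3: pivot=20 at index 4 -> [11, 14, 16, 17, 20]


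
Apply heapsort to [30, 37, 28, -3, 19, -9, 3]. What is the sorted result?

Build heap: [37, 30, 28, -3, 19, -9, 3]
Extract 37: [30, 19, 28, -3, 3, -9, 37]
Extract 30: [28, 19, -9, -3, 3, 30, 37]
Extract 28: [19, 3, -9, -3, 28, 30, 37]
Extract 19: [3, -3, -9, 19, 28, 30, 37]
Extract 3: [-3, -9, 3, 19, 28, 30, 37]
Extract -3: [-9, -3, 3, 19, 28, 30, 37]


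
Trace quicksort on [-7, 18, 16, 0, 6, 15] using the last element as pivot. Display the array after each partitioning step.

Partition 1: pivot=15 at index 3 -> [-7, 0, 6, 15, 16, 18]
Partition 2: pivot=6 at index 2 -> [-7, 0, 6, 15, 16, 18]
Partition 3: pivot=0 at index 1 -> [-7, 0, 6, 15, 16, 18]
Partition 4: pivot=18 at index 5 -> [-7, 0, 6, 15, 16, 18]


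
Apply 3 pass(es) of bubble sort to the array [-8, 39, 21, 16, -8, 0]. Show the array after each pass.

After pass 1: [-8, 21, 16, -8, 0, 39] (4 swaps)
After pass 2: [-8, 16, -8, 0, 21, 39] (3 swaps)
After pass 3: [-8, -8, 0, 16, 21, 39] (2 swaps)
Total swaps: 9


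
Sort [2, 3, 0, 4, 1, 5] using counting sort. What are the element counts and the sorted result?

Count array: [1, 1, 1, 1, 1, 1]
(count[i] = number of elements equal to i)
Cumulative count: [1, 2, 3, 4, 5, 6]
Sorted: [0, 1, 2, 3, 4, 5]


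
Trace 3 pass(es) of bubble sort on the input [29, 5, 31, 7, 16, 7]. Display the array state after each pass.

After pass 1: [5, 29, 7, 16, 7, 31] (4 swaps)
After pass 2: [5, 7, 16, 7, 29, 31] (3 swaps)
After pass 3: [5, 7, 7, 16, 29, 31] (1 swaps)
Total swaps: 8


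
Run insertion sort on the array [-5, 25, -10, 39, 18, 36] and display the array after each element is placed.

First element -5 is already 'sorted'
Insert 25: shifted 0 elements -> [-5, 25, -10, 39, 18, 36]
Insert -10: shifted 2 elements -> [-10, -5, 25, 39, 18, 36]
Insert 39: shifted 0 elements -> [-10, -5, 25, 39, 18, 36]
Insert 18: shifted 2 elements -> [-10, -5, 18, 25, 39, 36]
Insert 36: shifted 1 elements -> [-10, -5, 18, 25, 36, 39]


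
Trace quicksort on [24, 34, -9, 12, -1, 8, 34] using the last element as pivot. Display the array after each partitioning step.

Partition 1: pivot=34 at index 6 -> [24, 34, -9, 12, -1, 8, 34]
Partition 2: pivot=8 at index 2 -> [-9, -1, 8, 12, 34, 24, 34]
Partition 3: pivot=-1 at index 1 -> [-9, -1, 8, 12, 34, 24, 34]
Partition 4: pivot=24 at index 4 -> [-9, -1, 8, 12, 24, 34, 34]


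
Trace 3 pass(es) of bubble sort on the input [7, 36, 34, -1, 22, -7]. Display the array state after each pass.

After pass 1: [7, 34, -1, 22, -7, 36] (4 swaps)
After pass 2: [7, -1, 22, -7, 34, 36] (3 swaps)
After pass 3: [-1, 7, -7, 22, 34, 36] (2 swaps)
Total swaps: 9


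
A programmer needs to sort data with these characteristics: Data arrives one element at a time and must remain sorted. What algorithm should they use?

Best choice: Insertion sort
Reason: Insertion sort naturally handles online/streaming input by inserting each new element into sorted position


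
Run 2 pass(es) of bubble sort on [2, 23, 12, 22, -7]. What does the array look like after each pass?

After pass 1: [2, 12, 22, -7, 23] (3 swaps)
After pass 2: [2, 12, -7, 22, 23] (1 swaps)
Total swaps: 4


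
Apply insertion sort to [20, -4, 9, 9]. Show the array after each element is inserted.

First element 20 is already 'sorted'
Insert -4: shifted 1 elements -> [-4, 20, 9, 9]
Insert 9: shifted 1 elements -> [-4, 9, 20, 9]
Insert 9: shifted 1 elements -> [-4, 9, 9, 20]


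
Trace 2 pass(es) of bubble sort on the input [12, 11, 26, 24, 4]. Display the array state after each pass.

After pass 1: [11, 12, 24, 4, 26] (3 swaps)
After pass 2: [11, 12, 4, 24, 26] (1 swaps)
Total swaps: 4


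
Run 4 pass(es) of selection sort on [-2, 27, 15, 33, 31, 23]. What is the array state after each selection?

Pass 1: Select minimum -2 at index 0, swap -> [-2, 27, 15, 33, 31, 23]
Pass 2: Select minimum 15 at index 2, swap -> [-2, 15, 27, 33, 31, 23]
Pass 3: Select minimum 23 at index 5, swap -> [-2, 15, 23, 33, 31, 27]
Pass 4: Select minimum 27 at index 5, swap -> [-2, 15, 23, 27, 31, 33]


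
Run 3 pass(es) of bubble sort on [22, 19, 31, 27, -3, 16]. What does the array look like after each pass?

After pass 1: [19, 22, 27, -3, 16, 31] (4 swaps)
After pass 2: [19, 22, -3, 16, 27, 31] (2 swaps)
After pass 3: [19, -3, 16, 22, 27, 31] (2 swaps)
Total swaps: 8


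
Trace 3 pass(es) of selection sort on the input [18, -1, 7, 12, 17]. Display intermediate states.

Pass 1: Select minimum -1 at index 1, swap -> [-1, 18, 7, 12, 17]
Pass 2: Select minimum 7 at index 2, swap -> [-1, 7, 18, 12, 17]
Pass 3: Select minimum 12 at index 3, swap -> [-1, 7, 12, 18, 17]


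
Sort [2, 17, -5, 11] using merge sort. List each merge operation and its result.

Divide and conquer:
  Merge [2] + [17] -> [2, 17]
  Merge [-5] + [11] -> [-5, 11]
  Merge [2, 17] + [-5, 11] -> [-5, 2, 11, 17]


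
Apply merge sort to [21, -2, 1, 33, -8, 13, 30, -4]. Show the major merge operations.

Divide and conquer:
  Merge [21] + [-2] -> [-2, 21]
  Merge [1] + [33] -> [1, 33]
  Merge [-2, 21] + [1, 33] -> [-2, 1, 21, 33]
  Merge [-8] + [13] -> [-8, 13]
  Merge [30] + [-4] -> [-4, 30]
  Merge [-8, 13] + [-4, 30] -> [-8, -4, 13, 30]
  Merge [-2, 1, 21, 33] + [-8, -4, 13, 30] -> [-8, -4, -2, 1, 13, 21, 30, 33]


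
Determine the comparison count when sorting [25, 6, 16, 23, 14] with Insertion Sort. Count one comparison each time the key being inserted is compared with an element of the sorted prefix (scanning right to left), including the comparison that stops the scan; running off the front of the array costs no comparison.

Insert 6: 25 > 6 (shift), reached front = 1 comparison(s) -> [6, 25, 16, 23, 14]
Insert 16: 25 > 16 (shift), 6 <= 16 (stop) = 2 comparison(s) -> [6, 16, 25, 23, 14]
Insert 23: 25 > 23 (shift), 16 <= 23 (stop) = 2 comparison(s) -> [6, 16, 23, 25, 14]
Insert 14: 25 > 14 (shift), 23 > 14 (shift), 16 > 14 (shift), 6 <= 14 (stop) = 4 comparison(s) -> [6, 14, 16, 23, 25]
Total comparisons: 1 + 2 + 2 + 4 = 9


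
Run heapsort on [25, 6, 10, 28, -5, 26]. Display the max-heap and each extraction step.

Build heap: [28, 25, 26, 6, -5, 10]
Extract 28: [26, 25, 10, 6, -5, 28]
Extract 26: [25, 6, 10, -5, 26, 28]
Extract 25: [10, 6, -5, 25, 26, 28]
Extract 10: [6, -5, 10, 25, 26, 28]
Extract 6: [-5, 6, 10, 25, 26, 28]


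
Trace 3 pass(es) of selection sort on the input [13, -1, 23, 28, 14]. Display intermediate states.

Pass 1: Select minimum -1 at index 1, swap -> [-1, 13, 23, 28, 14]
Pass 2: Select minimum 13 at index 1, swap -> [-1, 13, 23, 28, 14]
Pass 3: Select minimum 14 at index 4, swap -> [-1, 13, 14, 28, 23]


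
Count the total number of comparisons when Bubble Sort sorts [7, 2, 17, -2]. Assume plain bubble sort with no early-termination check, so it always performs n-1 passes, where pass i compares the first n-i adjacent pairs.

Pass 1: compare adjacent pairs (0,1)..(2,3) = 3 comparison(s), 2 swap(s) -> [2, 7, -2, 17]
Pass 2: compare adjacent pairs (0,1)..(1,2) = 2 comparison(s), 1 swap(s) -> [2, -2, 7, 17]
Pass 3: compare adjacent pairs (0,1)..(0,1) = 1 comparison(s), 1 swap(s) -> [-2, 2, 7, 17]
Total comparisons: 3 + 2 + 1 = 6


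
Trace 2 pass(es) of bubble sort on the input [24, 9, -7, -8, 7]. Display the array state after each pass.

After pass 1: [9, -7, -8, 7, 24] (4 swaps)
After pass 2: [-7, -8, 7, 9, 24] (3 swaps)
Total swaps: 7


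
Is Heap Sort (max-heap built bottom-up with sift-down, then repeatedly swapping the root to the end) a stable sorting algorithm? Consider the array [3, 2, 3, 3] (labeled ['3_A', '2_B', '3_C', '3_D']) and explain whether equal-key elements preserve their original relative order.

Trace Heap Sort on the labeled array (the key is the number; the letter only tracks identity):
  Build max-heap: [3_A, 3_D, 3_C, 2_B]
  Swap root 3_A to index 3, re-heapify first 3 -> [3_D, 2_B, 3_C, 3_A]
  Swap root 3_D to index 2, re-heapify first 2 -> [3_C, 2_B, 3_D, 3_A]
  Swap root 3_C to index 1, re-heapify first 1 -> [2_B, 3_C, 3_D, 3_A]
Final order: [2_B, 3_C, 3_D, 3_A]
Equal keys:
  value 3: originally 3_A, 3_C, 3_D; after sorting 3_C, 3_D, 3_A -> order changed
Equal keys were reordered, so Heap Sort is not stable: heap construction and root-to-end swaps move elements without regard to the original order of equal keys. (One such input is enough; an unstable sort may happen to preserve order on other inputs, but it gives no guarantee.)
Answer: Not stable


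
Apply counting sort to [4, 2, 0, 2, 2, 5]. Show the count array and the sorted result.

Count array: [1, 0, 3, 0, 1, 1]
(count[i] = number of elements equal to i)
Cumulative count: [1, 1, 4, 4, 5, 6]
Sorted: [0, 2, 2, 2, 4, 5]


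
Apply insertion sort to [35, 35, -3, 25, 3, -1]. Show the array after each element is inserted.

First element 35 is already 'sorted'
Insert 35: shifted 0 elements -> [35, 35, -3, 25, 3, -1]
Insert -3: shifted 2 elements -> [-3, 35, 35, 25, 3, -1]
Insert 25: shifted 2 elements -> [-3, 25, 35, 35, 3, -1]
Insert 3: shifted 3 elements -> [-3, 3, 25, 35, 35, -1]
Insert -1: shifted 4 elements -> [-3, -1, 3, 25, 35, 35]


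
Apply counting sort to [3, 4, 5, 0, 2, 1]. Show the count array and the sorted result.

Count array: [1, 1, 1, 1, 1, 1]
(count[i] = number of elements equal to i)
Cumulative count: [1, 2, 3, 4, 5, 6]
Sorted: [0, 1, 2, 3, 4, 5]


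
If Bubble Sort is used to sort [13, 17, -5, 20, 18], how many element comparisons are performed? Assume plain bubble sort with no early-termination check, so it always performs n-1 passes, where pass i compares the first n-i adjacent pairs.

Pass 1: compare adjacent pairs (0,1)..(3,4) = 4 comparison(s), 2 swap(s) -> [13, -5, 17, 18, 20]
Pass 2: compare adjacent pairs (0,1)..(2,3) = 3 comparison(s), 1 swap(s) -> [-5, 13, 17, 18, 20]
Pass 3: compare adjacent pairs (0,1)..(1,2) = 2 comparison(s), 0 swap(s) -> [-5, 13, 17, 18, 20]
Pass 4: compare adjacent pairs (0,1)..(0,1) = 1 comparison(s), 0 swap(s) -> [-5, 13, 17, 18, 20]
Total comparisons: 4 + 3 + 2 + 1 = 10


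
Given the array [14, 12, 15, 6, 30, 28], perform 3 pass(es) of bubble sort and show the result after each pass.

After pass 1: [12, 14, 6, 15, 28, 30] (3 swaps)
After pass 2: [12, 6, 14, 15, 28, 30] (1 swaps)
After pass 3: [6, 12, 14, 15, 28, 30] (1 swaps)
Total swaps: 5


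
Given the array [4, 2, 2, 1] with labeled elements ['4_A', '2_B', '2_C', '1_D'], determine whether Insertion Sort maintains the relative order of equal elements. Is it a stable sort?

Trace Insertion Sort on the labeled array (the key is the number; the letter only tracks identity):
  Insert 2_B at index 0: [2_B, 4_A, 2_C, 1_D]
  Insert 2_C at index 1: [2_B, 2_C, 4_A, 1_D]
  Insert 1_D at index 0: [1_D, 2_B, 2_C, 4_A]
Final order: [1_D, 2_B, 2_C, 4_A]
Equal keys:
  value 2: originally 2_B, 2_C; after sorting 2_B, 2_C -> order preserved
All equal keys kept their original relative order. Insertion Sort is stable: elements are shifted only while they are strictly greater than the key, so a key is inserted after any equal elements already placed.
Answer: Stable


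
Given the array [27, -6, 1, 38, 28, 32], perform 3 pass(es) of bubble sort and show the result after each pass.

After pass 1: [-6, 1, 27, 28, 32, 38] (4 swaps)
After pass 2: [-6, 1, 27, 28, 32, 38] (0 swaps)
After pass 3: [-6, 1, 27, 28, 32, 38] (0 swaps)
Total swaps: 4


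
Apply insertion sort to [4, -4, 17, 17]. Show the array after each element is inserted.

First element 4 is already 'sorted'
Insert -4: shifted 1 elements -> [-4, 4, 17, 17]
Insert 17: shifted 0 elements -> [-4, 4, 17, 17]
Insert 17: shifted 0 elements -> [-4, 4, 17, 17]


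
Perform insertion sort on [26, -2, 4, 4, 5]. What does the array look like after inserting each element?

First element 26 is already 'sorted'
Insert -2: shifted 1 elements -> [-2, 26, 4, 4, 5]
Insert 4: shifted 1 elements -> [-2, 4, 26, 4, 5]
Insert 4: shifted 1 elements -> [-2, 4, 4, 26, 5]
Insert 5: shifted 1 elements -> [-2, 4, 4, 5, 26]


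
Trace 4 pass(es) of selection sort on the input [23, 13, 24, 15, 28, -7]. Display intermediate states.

Pass 1: Select minimum -7 at index 5, swap -> [-7, 13, 24, 15, 28, 23]
Pass 2: Select minimum 13 at index 1, swap -> [-7, 13, 24, 15, 28, 23]
Pass 3: Select minimum 15 at index 3, swap -> [-7, 13, 15, 24, 28, 23]
Pass 4: Select minimum 23 at index 5, swap -> [-7, 13, 15, 23, 28, 24]


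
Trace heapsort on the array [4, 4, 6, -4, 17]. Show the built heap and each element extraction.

Build heap: [17, 4, 6, -4, 4]
Extract 17: [6, 4, 4, -4, 17]
Extract 6: [4, -4, 4, 6, 17]
Extract 4: [4, -4, 4, 6, 17]
Extract 4: [-4, 4, 4, 6, 17]


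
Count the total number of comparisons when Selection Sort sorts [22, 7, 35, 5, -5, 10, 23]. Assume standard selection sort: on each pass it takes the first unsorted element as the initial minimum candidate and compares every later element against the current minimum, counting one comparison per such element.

Pass 1: scan indices 1..6 for the minimum = 6 comparison(s); min is -5, place at index 0 -> [-5, 7, 35, 5, 22, 10, 23]
Pass 2: scan indices 2..6 for the minimum = 5 comparison(s); min is 5, place at index 1 -> [-5, 5, 35, 7, 22, 10, 23]
Pass 3: scan indices 3..6 for the minimum = 4 comparison(s); min is 7, place at index 2 -> [-5, 5, 7, 35, 22, 10, 23]
Pass 4: scan indices 4..6 for the minimum = 3 comparison(s); min is 10, place at index 3 -> [-5, 5, 7, 10, 22, 35, 23]
Pass 5: scan indices 5..6 for the minimum = 2 comparison(s); min is 22, place at index 4 -> [-5, 5, 7, 10, 22, 35, 23]
Pass 6: scan indices 6..6 for the minimum = 1 comparison(s); min is 23, place at index 5 -> [-5, 5, 7, 10, 22, 23, 35]
Selection sort always scans the whole unsorted suffix, so the count is (n-1) + (n-2) + ... + 1 = n(n-1)/2 = 7*6/2 = 21 regardless of the input order.
Total comparisons: 6 + 5 + 4 + 3 + 2 + 1 = 21


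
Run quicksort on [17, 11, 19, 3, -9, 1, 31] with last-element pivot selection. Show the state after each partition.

Partition 1: pivot=31 at index 6 -> [17, 11, 19, 3, -9, 1, 31]
Partition 2: pivot=1 at index 1 -> [-9, 1, 19, 3, 17, 11, 31]
Partition 3: pivot=11 at index 3 -> [-9, 1, 3, 11, 17, 19, 31]
Partition 4: pivot=19 at index 5 -> [-9, 1, 3, 11, 17, 19, 31]


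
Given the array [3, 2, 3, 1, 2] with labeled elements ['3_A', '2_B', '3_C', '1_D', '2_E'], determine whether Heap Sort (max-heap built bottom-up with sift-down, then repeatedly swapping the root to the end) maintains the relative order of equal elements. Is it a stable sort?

Trace Heap Sort on the labeled array (the key is the number; the letter only tracks identity):
  Build max-heap: [3_A, 2_B, 3_C, 1_D, 2_E]
  Swap root 3_A to index 4, re-heapify first 4 -> [3_C, 2_B, 2_E, 1_D, 3_A]
  Swap root 3_C to index 3, re-heapify first 3 -> [2_B, 1_D, 2_E, 3_C, 3_A]
  Swap root 2_B to index 2, re-heapify first 2 -> [2_E, 1_D, 2_B, 3_C, 3_A]
  Swap root 2_E to index 1, re-heapify first 1 -> [1_D, 2_E, 2_B, 3_C, 3_A]
Final order: [1_D, 2_E, 2_B, 3_C, 3_A]
Equal keys:
  value 2: originally 2_B, 2_E; after sorting 2_E, 2_B -> order changed
  value 3: originally 3_A, 3_C; after sorting 3_C, 3_A -> order changed
Equal keys were reordered, so Heap Sort is not stable: heap construction and root-to-end swaps move elements without regard to the original order of equal keys. (One such input is enough; an unstable sort may happen to preserve order on other inputs, but it gives no guarantee.)
Answer: Not stable


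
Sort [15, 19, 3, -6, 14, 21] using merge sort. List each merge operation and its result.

Divide and conquer:
  Merge [19] + [3] -> [3, 19]
  Merge [15] + [3, 19] -> [3, 15, 19]
  Merge [14] + [21] -> [14, 21]
  Merge [-6] + [14, 21] -> [-6, 14, 21]
  Merge [3, 15, 19] + [-6, 14, 21] -> [-6, 3, 14, 15, 19, 21]


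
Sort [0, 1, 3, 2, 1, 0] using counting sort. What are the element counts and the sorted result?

Count array: [2, 2, 1, 1]
(count[i] = number of elements equal to i)
Cumulative count: [2, 4, 5, 6]
Sorted: [0, 0, 1, 1, 2, 3]


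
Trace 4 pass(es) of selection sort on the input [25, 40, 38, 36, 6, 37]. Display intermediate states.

Pass 1: Select minimum 6 at index 4, swap -> [6, 40, 38, 36, 25, 37]
Pass 2: Select minimum 25 at index 4, swap -> [6, 25, 38, 36, 40, 37]
Pass 3: Select minimum 36 at index 3, swap -> [6, 25, 36, 38, 40, 37]
Pass 4: Select minimum 37 at index 5, swap -> [6, 25, 36, 37, 40, 38]


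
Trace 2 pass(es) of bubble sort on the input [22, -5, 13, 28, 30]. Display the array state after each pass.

After pass 1: [-5, 13, 22, 28, 30] (2 swaps)
After pass 2: [-5, 13, 22, 28, 30] (0 swaps)
Total swaps: 2


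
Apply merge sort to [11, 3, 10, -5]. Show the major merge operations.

Divide and conquer:
  Merge [11] + [3] -> [3, 11]
  Merge [10] + [-5] -> [-5, 10]
  Merge [3, 11] + [-5, 10] -> [-5, 3, 10, 11]


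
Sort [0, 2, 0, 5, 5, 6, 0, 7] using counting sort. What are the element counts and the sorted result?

Count array: [3, 0, 1, 0, 0, 2, 1, 1]
(count[i] = number of elements equal to i)
Cumulative count: [3, 3, 4, 4, 4, 6, 7, 8]
Sorted: [0, 0, 0, 2, 5, 5, 6, 7]


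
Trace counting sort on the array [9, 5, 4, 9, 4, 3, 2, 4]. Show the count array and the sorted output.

Count array: [0, 0, 1, 1, 3, 1, 0, 0, 0, 2]
(count[i] = number of elements equal to i)
Cumulative count: [0, 0, 1, 2, 5, 6, 6, 6, 6, 8]
Sorted: [2, 3, 4, 4, 4, 5, 9, 9]


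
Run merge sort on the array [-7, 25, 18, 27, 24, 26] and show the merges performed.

Divide and conquer:
  Merge [25] + [18] -> [18, 25]
  Merge [-7] + [18, 25] -> [-7, 18, 25]
  Merge [24] + [26] -> [24, 26]
  Merge [27] + [24, 26] -> [24, 26, 27]
  Merge [-7, 18, 25] + [24, 26, 27] -> [-7, 18, 24, 25, 26, 27]


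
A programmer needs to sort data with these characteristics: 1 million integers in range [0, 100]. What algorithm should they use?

Best choice: Counting sort
Reason: O(n + k) where k=100 is small; linear time beats O(n log n)


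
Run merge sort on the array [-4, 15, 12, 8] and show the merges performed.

Divide and conquer:
  Merge [-4] + [15] -> [-4, 15]
  Merge [12] + [8] -> [8, 12]
  Merge [-4, 15] + [8, 12] -> [-4, 8, 12, 15]


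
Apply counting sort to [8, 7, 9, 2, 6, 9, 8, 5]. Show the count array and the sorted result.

Count array: [0, 0, 1, 0, 0, 1, 1, 1, 2, 2]
(count[i] = number of elements equal to i)
Cumulative count: [0, 0, 1, 1, 1, 2, 3, 4, 6, 8]
Sorted: [2, 5, 6, 7, 8, 8, 9, 9]


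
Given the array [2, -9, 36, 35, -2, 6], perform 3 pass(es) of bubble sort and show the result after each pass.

After pass 1: [-9, 2, 35, -2, 6, 36] (4 swaps)
After pass 2: [-9, 2, -2, 6, 35, 36] (2 swaps)
After pass 3: [-9, -2, 2, 6, 35, 36] (1 swaps)
Total swaps: 7


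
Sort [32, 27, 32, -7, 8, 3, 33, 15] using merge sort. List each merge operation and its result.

Divide and conquer:
  Merge [32] + [27] -> [27, 32]
  Merge [32] + [-7] -> [-7, 32]
  Merge [27, 32] + [-7, 32] -> [-7, 27, 32, 32]
  Merge [8] + [3] -> [3, 8]
  Merge [33] + [15] -> [15, 33]
  Merge [3, 8] + [15, 33] -> [3, 8, 15, 33]
  Merge [-7, 27, 32, 32] + [3, 8, 15, 33] -> [-7, 3, 8, 15, 27, 32, 32, 33]


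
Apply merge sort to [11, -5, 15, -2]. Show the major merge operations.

Divide and conquer:
  Merge [11] + [-5] -> [-5, 11]
  Merge [15] + [-2] -> [-2, 15]
  Merge [-5, 11] + [-2, 15] -> [-5, -2, 11, 15]


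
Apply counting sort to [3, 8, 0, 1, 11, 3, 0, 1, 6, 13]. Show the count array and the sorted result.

Count array: [2, 2, 0, 2, 0, 0, 1, 0, 1, 0, 0, 1, 0, 1]
(count[i] = number of elements equal to i)
Cumulative count: [2, 4, 4, 6, 6, 6, 7, 7, 8, 8, 8, 9, 9, 10]
Sorted: [0, 0, 1, 1, 3, 3, 6, 8, 11, 13]


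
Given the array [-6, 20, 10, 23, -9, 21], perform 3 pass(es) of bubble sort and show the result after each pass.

After pass 1: [-6, 10, 20, -9, 21, 23] (3 swaps)
After pass 2: [-6, 10, -9, 20, 21, 23] (1 swaps)
After pass 3: [-6, -9, 10, 20, 21, 23] (1 swaps)
Total swaps: 5


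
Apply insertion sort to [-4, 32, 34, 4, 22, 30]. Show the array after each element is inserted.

First element -4 is already 'sorted'
Insert 32: shifted 0 elements -> [-4, 32, 34, 4, 22, 30]
Insert 34: shifted 0 elements -> [-4, 32, 34, 4, 22, 30]
Insert 4: shifted 2 elements -> [-4, 4, 32, 34, 22, 30]
Insert 22: shifted 2 elements -> [-4, 4, 22, 32, 34, 30]
Insert 30: shifted 2 elements -> [-4, 4, 22, 30, 32, 34]


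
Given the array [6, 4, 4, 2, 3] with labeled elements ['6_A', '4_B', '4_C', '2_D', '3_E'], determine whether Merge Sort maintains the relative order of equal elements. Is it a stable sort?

Trace Merge Sort on the labeled array (the key is the number; the letter only tracks identity):
  Merge [6_A] + [4_B] -> [4_B, 6_A]
  Merge [2_D] + [3_E] -> [2_D, 3_E]
  Merge [4_C] + [2_D, 3_E] -> [2_D, 3_E, 4_C]
  Merge [4_B, 6_A] + [2_D, 3_E, 4_C] -> [2_D, 3_E, 4_B, 4_C, 6_A]
Final order: [2_D, 3_E, 4_B, 4_C, 6_A]
Equal keys:
  value 4: originally 4_B, 4_C; after sorting 4_B, 4_C -> order preserved
All equal keys kept their original relative order. Merge Sort is stable: when the heads of the two halves are equal the merge takes from the left half first.
Answer: Stable


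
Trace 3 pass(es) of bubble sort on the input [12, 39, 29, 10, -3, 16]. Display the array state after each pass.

After pass 1: [12, 29, 10, -3, 16, 39] (4 swaps)
After pass 2: [12, 10, -3, 16, 29, 39] (3 swaps)
After pass 3: [10, -3, 12, 16, 29, 39] (2 swaps)
Total swaps: 9


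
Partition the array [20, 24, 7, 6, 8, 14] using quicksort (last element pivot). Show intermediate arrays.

Partition 1: pivot=14 at index 3 -> [7, 6, 8, 14, 20, 24]
Partition 2: pivot=8 at index 2 -> [7, 6, 8, 14, 20, 24]
Partition 3: pivot=6 at index 0 -> [6, 7, 8, 14, 20, 24]
Partition 4: pivot=24 at index 5 -> [6, 7, 8, 14, 20, 24]


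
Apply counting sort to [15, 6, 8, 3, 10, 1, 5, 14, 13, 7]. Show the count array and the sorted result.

Count array: [0, 1, 0, 1, 0, 1, 1, 1, 1, 0, 1, 0, 0, 1, 1, 1]
(count[i] = number of elements equal to i)
Cumulative count: [0, 1, 1, 2, 2, 3, 4, 5, 6, 6, 7, 7, 7, 8, 9, 10]
Sorted: [1, 3, 5, 6, 7, 8, 10, 13, 14, 15]


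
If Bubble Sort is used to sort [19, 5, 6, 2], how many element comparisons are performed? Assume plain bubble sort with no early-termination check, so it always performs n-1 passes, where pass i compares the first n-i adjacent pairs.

Pass 1: compare adjacent pairs (0,1)..(2,3) = 3 comparison(s), 3 swap(s) -> [5, 6, 2, 19]
Pass 2: compare adjacent pairs (0,1)..(1,2) = 2 comparison(s), 1 swap(s) -> [5, 2, 6, 19]
Pass 3: compare adjacent pairs (0,1)..(0,1) = 1 comparison(s), 1 swap(s) -> [2, 5, 6, 19]
Total comparisons: 3 + 2 + 1 = 6


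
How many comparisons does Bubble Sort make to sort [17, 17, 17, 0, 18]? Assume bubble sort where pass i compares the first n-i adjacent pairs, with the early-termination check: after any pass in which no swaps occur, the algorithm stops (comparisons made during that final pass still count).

Pass 1: compare adjacent pairs (0,1)..(3,4) = 4 comparison(s), 1 swap(s) -> [17, 17, 0, 17, 18]
Pass 2: compare adjacent pairs (0,1)..(2,3) = 3 comparison(s), 1 swap(s) -> [17, 0, 17, 17, 18]
Pass 3: compare adjacent pairs (0,1)..(1,2) = 2 comparison(s), 1 swap(s) -> [0, 17, 17, 17, 18]
Pass 4: compare adjacent pairs (0,1)..(0,1) = 1 comparison(s), 0 swap(s) -> [0, 17, 17, 17, 18]
No swaps in this pass, so bubble sort stops here.
Total comparisons: 4 + 3 + 2 + 1 = 10


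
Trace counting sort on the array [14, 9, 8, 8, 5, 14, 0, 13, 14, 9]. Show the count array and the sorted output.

Count array: [1, 0, 0, 0, 0, 1, 0, 0, 2, 2, 0, 0, 0, 1, 3]
(count[i] = number of elements equal to i)
Cumulative count: [1, 1, 1, 1, 1, 2, 2, 2, 4, 6, 6, 6, 6, 7, 10]
Sorted: [0, 5, 8, 8, 9, 9, 13, 14, 14, 14]


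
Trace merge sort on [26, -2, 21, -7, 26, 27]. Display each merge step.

Divide and conquer:
  Merge [-2] + [21] -> [-2, 21]
  Merge [26] + [-2, 21] -> [-2, 21, 26]
  Merge [26] + [27] -> [26, 27]
  Merge [-7] + [26, 27] -> [-7, 26, 27]
  Merge [-2, 21, 26] + [-7, 26, 27] -> [-7, -2, 21, 26, 26, 27]


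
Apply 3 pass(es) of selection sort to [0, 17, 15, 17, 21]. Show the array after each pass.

Pass 1: Select minimum 0 at index 0, swap -> [0, 17, 15, 17, 21]
Pass 2: Select minimum 15 at index 2, swap -> [0, 15, 17, 17, 21]
Pass 3: Select minimum 17 at index 2, swap -> [0, 15, 17, 17, 21]
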